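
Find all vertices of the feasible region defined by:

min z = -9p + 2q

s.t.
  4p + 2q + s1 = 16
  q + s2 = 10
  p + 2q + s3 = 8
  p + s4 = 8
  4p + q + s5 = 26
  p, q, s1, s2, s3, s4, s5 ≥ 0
Each vertex is the intersection of two constraint boundaries that also satisfies all remaining constraints:
  p = 0 and q = 0 → (0, 0)
  4p + 2q = 16 and q = 0 → (4, 0)
  4p + 2q = 16 and p + 2q = 8 → (2.667, 2.667)
  p + 2q = 8 and p = 0 → (0, 4)

Vertices: (0, 0), (4, 0), (2.667, 2.667), (0, 4)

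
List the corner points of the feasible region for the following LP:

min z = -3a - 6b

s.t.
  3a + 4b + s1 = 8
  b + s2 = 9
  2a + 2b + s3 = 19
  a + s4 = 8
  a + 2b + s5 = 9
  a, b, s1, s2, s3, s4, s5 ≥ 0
Each vertex is the intersection of two constraint boundaries that also satisfies all remaining constraints:
  a = 0 and b = 0 → (0, 0)
  3a + 4b = 8 and b = 0 → (2.667, 0)
  3a + 4b = 8 and a = 0 → (0, 2)

Vertices: (0, 0), (2.667, 0), (0, 2)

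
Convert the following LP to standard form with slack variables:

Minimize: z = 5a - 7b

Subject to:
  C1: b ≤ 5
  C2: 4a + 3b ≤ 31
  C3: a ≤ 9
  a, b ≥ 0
min z = 5a - 7b

s.t.
  b + s1 = 5
  4a + 3b + s2 = 31
  a + s3 = 9
  a, b, s1, s2, s3 ≥ 0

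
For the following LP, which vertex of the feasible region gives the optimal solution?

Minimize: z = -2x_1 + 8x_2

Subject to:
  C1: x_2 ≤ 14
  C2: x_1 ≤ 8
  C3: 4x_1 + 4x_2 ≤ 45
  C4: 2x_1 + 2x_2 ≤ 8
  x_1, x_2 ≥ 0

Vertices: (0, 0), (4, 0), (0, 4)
Evaluating z = -2x_1 + 8x_2 at each vertex:
  (0, 0): z = 0
  (4, 0): z = -8
  (0, 4): z = 32

The smallest value is z = -8, attained at (4, 0).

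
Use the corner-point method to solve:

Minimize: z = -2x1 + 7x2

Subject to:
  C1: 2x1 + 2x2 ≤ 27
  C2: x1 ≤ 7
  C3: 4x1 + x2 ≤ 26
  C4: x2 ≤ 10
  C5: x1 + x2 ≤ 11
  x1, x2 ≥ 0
x1 = 6.5, x2 = 0, z = -13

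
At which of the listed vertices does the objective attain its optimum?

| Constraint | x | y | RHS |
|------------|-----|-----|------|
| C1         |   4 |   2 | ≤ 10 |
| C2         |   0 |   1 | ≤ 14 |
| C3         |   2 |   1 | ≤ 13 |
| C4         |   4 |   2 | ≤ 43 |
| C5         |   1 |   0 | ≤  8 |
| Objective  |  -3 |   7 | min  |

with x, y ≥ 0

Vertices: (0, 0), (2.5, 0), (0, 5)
Evaluating z = -3x + 7y at each vertex:
  (0, 0): z = 0
  (2.5, 0): z = -7.5
  (0, 5): z = 35

The smallest value is z = -7.5, attained at (2.5, 0).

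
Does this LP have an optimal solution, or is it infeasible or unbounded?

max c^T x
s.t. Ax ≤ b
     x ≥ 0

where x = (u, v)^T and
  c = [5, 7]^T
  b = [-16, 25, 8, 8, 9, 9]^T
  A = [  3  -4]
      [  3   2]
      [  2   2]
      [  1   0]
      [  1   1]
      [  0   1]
The point (0, 4) satisfies every constraint, so the LP is feasible; the constraints give u ≤ 8 and v ≤ 9, which with u, v ≥ 0 keep the feasible region inside a bounded box. A feasible, bounded LP attains a finite optimum at a vertex.

Evaluating z = 5u + 7v at each vertex:
  (0, 4): z = 28

Bounded optimum: z* = 28 at (0, 4).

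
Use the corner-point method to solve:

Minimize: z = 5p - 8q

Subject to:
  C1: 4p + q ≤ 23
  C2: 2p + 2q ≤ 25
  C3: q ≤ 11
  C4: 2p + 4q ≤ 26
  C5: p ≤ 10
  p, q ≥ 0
Each vertex is the intersection of two constraint boundaries that also satisfies all remaining constraints:
  p = 0 and q = 0 → (0, 0)
  4p + q = 23 and q = 0 → (5.75, 0)
  4p + q = 23 and 2p + 4q = 26 → (4.714, 4.143)
  2p + 4q = 26 and p = 0 → (0, 6.5)

Evaluating z = 5p - 8q at each vertex:
  (0, 0): z = 0
  (5.75, 0): z = 28.75
  (4.714, 4.143): z = -9.571
  (0, 6.5): z = -52

The minimum is at (0, 6.5) with z = -52.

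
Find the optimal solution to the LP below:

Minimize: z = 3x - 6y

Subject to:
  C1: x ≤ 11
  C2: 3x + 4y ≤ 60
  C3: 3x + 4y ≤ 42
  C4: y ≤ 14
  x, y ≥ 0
x = 0, y = 10.5, z = -63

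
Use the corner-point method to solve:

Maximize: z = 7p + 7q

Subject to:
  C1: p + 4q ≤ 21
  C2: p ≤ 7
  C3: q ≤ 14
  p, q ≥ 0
Each vertex is the intersection of two constraint boundaries that also satisfies all remaining constraints:
  p = 0 and q = 0 → (0, 0)
  p = 7 and q = 0 → (7, 0)
  p + 4q = 21 and p = 7 → (7, 3.5)
  p + 4q = 21 and p = 0 → (0, 5.25)

Evaluating z = 7p + 7q at each vertex:
  (0, 0): z = 0
  (7, 0): z = 49
  (7, 3.5): z = 73.5
  (0, 5.25): z = 36.75

The maximum is at (7, 3.5) with z = 73.5.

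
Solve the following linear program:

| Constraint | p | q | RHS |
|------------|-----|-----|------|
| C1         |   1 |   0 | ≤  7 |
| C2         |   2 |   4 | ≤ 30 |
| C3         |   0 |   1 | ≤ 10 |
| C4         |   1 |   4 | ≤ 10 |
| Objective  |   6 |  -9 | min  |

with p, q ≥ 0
Each vertex is the intersection of two constraint boundaries that also satisfies all remaining constraints:
  p = 0 and q = 0 → (0, 0)
  p = 7 and q = 0 → (7, 0)
  p = 7 and p + 4q = 10 → (7, 0.75)
  p + 4q = 10 and p = 0 → (0, 2.5)

Evaluating z = 6p - 9q at each vertex:
  (0, 0): z = 0
  (7, 0): z = 42
  (7, 0.75): z = 35.25
  (0, 2.5): z = -22.5

The minimum is at (0, 2.5) with z = -22.5.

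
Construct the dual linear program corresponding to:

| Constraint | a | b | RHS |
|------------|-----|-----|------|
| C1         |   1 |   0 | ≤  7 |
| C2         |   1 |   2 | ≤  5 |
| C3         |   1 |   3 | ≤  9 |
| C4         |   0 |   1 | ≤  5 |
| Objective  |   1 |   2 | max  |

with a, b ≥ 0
Minimize: z = 7y1 + 5y2 + 9y3 + 5y4

Subject to:
  C1: -y1 - y2 - y3 ≤ -1
  C2: -2y2 - 3y3 - y4 ≤ -2
  y1, y2, y3, y4 ≥ 0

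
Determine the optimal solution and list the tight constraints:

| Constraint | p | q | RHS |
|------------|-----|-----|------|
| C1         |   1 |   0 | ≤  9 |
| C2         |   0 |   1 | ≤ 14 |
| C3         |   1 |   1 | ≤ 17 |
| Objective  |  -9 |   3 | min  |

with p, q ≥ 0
Optimal: p = 9, q = 0
Binding: C1, q ≥ 0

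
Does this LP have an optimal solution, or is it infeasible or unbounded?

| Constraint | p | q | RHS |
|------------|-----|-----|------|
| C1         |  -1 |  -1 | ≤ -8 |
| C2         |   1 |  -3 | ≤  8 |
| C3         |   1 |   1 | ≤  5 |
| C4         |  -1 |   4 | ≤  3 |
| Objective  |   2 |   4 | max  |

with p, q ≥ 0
C3 requires p + q ≤ 5, while C1 (-p - q ≤ -8) is equivalent to p + q ≥ 8. Together they would need 8 ≤ p + q ≤ 5, which is impossible since 8 > 5. No point satisfies all constraints.

The feasible region is empty; the LP is infeasible.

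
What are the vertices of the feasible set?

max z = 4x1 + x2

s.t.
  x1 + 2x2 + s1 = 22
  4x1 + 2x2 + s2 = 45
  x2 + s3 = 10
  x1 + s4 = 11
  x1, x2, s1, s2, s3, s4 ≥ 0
Each vertex is the intersection of two constraint boundaries that also satisfies all remaining constraints:
  x1 = 0 and x2 = 0 → (0, 0)
  x1 = 11 and x2 = 0 → (11, 0)
  4x1 + 2x2 = 45 and x1 = 11 → (11, 0.5)
  x1 + 2x2 = 22 and 4x1 + 2x2 = 45 → (7.667, 7.167)
  x1 + 2x2 = 22 and x2 = 10 → (2, 10)
  x2 = 10 and x1 = 0 → (0, 10)

Vertices: (0, 0), (11, 0), (11, 0.5), (7.667, 7.167), (2, 10), (0, 10)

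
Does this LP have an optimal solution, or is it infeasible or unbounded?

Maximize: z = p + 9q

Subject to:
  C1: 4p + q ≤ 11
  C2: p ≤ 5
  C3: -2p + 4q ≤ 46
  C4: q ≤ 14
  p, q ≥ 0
The point (0, 11) satisfies every constraint, so the LP is feasible; the constraints give p ≤ 5 and q ≤ 14, which with p, q ≥ 0 keep the feasible region inside a bounded box. A feasible, bounded LP attains a finite optimum at a vertex.

Bounded optimum: z* = 99 at (0, 11).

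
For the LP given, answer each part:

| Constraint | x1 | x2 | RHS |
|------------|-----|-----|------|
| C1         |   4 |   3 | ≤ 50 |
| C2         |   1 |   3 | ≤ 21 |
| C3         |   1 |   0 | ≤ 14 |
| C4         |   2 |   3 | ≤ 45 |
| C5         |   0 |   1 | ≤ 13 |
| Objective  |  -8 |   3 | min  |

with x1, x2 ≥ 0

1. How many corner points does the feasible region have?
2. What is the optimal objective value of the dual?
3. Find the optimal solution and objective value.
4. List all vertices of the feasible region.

1. 4
2. -100 (by strong duality, equal to the primal optimum)
3. x1 = 12.5, x2 = 0, z = -100
4. (0, 0), (12.5, 0), (9.667, 3.778), (0, 7)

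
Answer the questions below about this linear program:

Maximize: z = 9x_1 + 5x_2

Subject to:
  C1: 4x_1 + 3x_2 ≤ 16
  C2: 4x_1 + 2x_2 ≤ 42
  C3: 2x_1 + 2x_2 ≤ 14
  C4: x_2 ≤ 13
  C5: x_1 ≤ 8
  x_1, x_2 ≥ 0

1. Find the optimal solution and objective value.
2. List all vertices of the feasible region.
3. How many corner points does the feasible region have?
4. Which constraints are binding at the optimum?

1. x_1 = 4, x_2 = 0, z = 36
2. (0, 0), (4, 0), (0, 5.333)
3. 3
4. C1, x_2 ≥ 0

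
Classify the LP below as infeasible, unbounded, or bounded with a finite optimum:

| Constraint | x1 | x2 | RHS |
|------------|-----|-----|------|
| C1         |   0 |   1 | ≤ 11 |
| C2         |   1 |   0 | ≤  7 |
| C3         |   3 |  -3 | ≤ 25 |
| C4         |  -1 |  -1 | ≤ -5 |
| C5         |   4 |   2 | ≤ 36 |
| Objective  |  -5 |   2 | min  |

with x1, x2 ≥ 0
The point (7, 0) satisfies every constraint, so the LP is feasible; the constraints give x1 ≤ 7 and x2 ≤ 11, which with x1, x2 ≥ 0 keep the feasible region inside a bounded box. A feasible, bounded LP attains a finite optimum at a vertex.

Evaluating z = -5x1 + 2x2 at each vertex:
  (0, 5): z = 10
  (5, 0): z = -25
  (7, 0): z = -35
  (7, 4): z = -27
  (3.5, 11): z = 4.5
  (0, 11): z = 22

The LP has an optimal solution: (7, 0) with z = -35.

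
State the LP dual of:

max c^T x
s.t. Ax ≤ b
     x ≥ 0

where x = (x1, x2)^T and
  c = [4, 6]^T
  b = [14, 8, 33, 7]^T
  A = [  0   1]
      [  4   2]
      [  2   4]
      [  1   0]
Minimize: z = 14y1 + 8y2 + 33y3 + 7y4

Subject to:
  C1: -4y2 - 2y3 - y4 ≤ -4
  C2: -y1 - 2y2 - 4y3 ≤ -6
  y1, y2, y3, y4 ≥ 0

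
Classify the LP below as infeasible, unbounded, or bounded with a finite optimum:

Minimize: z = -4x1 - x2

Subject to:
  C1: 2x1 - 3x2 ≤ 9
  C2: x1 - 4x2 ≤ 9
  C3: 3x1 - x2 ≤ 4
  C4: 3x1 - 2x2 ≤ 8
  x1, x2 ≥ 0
Feasible point: (0, 0) satisfies every constraint, so the LP is feasible.
Direction d = (0, 1): for each constraint row a, a·d ≤ 0 —
  (2)(0) + (-3)(1) = -3 ≤ 0
  (1)(0) + (-4)(1) = -4 ≤ 0
  (3)(0) + (-1)(1) = -1 ≤ 0
  (3)(0) + (-2)(1) = -2 ≤ 0
and d ≥ 0, so (0, 0) + t·d stays feasible for every t ≥ 0. Along this ray z = -4x1 - x2 changes by -1 per unit t, so z → −∞.

The LP is unbounded; z can be made arbitrarily small.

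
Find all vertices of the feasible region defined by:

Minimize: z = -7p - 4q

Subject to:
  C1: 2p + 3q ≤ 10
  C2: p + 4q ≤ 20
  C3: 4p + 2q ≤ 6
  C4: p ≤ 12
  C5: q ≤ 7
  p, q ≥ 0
Each vertex is the intersection of two constraint boundaries that also satisfies all remaining constraints:
  p = 0 and q = 0 → (0, 0)
  4p + 2q = 6 and q = 0 → (1.5, 0)
  4p + 2q = 6 and p = 0 → (0, 3)

Vertices: (0, 0), (1.5, 0), (0, 3)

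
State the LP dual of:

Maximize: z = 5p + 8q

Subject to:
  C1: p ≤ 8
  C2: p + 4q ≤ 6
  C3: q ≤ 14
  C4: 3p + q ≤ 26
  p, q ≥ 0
Minimize: z = 8y1 + 6y2 + 14y3 + 26y4

Subject to:
  C1: -y1 - y2 - 3y4 ≤ -5
  C2: -4y2 - y3 - y4 ≤ -8
  y1, y2, y3, y4 ≥ 0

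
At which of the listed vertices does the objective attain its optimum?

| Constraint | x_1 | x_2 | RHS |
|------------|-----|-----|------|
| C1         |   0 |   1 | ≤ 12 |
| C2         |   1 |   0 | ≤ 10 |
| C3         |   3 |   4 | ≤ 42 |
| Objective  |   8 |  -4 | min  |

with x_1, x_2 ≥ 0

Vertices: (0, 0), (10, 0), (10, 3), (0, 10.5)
Evaluating z = 8x_1 - 4x_2 at each vertex:
  (0, 0): z = 0
  (10, 0): z = 80
  (10, 3): z = 68
  (0, 10.5): z = -42

The smallest value is z = -42, attained at (0, 10.5).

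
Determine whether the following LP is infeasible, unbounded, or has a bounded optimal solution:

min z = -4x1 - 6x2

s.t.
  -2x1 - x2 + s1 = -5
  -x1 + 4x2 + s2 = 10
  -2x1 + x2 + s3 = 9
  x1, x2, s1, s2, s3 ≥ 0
Feasible point: (2, 1) satisfies every constraint, so the LP is feasible.
Direction d = (1, 0): for each constraint row a, a·d ≤ 0 —
  (-2)(1) + (-1)(0) = -2 ≤ 0
  (-1)(1) + (4)(0) = -1 ≤ 0
  (-2)(1) + (1)(0) = -2 ≤ 0
and d ≥ 0, so (2, 1) + t·d stays feasible for every t ≥ 0. Along this ray z = -4x1 - 6x2 changes by -4 per unit t, so z → −∞.

The LP is unbounded; z can be made arbitrarily small.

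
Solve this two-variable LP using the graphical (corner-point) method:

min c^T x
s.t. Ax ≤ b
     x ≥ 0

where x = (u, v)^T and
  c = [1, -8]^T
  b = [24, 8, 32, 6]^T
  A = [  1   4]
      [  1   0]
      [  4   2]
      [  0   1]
Each vertex is the intersection of two constraint boundaries that also satisfies all remaining constraints:
  u = 0 and v = 0 → (0, 0)
  u = 8 and 4u + 2v = 32 → (8, 0)
  u + 4v = 24 and 4u + 2v = 32 → (5.714, 4.571)
  u + 4v = 24 and v = 6 → (0, 6)

Evaluating z = u - 8v at each vertex:
  (0, 0): z = 0
  (8, 0): z = 8
  (5.714, 4.571): z = -30.86
  (0, 6): z = -48

The minimum is at (0, 6) with z = -48.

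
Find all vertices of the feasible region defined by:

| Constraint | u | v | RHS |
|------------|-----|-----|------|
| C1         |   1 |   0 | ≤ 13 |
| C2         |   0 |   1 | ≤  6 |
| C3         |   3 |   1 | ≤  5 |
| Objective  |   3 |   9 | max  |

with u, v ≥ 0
Each vertex is the intersection of two constraint boundaries that also satisfies all remaining constraints:
  u = 0 and v = 0 → (0, 0)
  3u + v = 5 and v = 0 → (1.667, 0)
  3u + v = 5 and u = 0 → (0, 5)

Vertices: (0, 0), (1.667, 0), (0, 5)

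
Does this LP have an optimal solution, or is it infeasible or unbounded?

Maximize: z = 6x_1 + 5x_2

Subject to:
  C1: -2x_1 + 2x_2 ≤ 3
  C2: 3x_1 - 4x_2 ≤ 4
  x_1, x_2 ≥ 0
Feasible point: (0, 0) satisfies every constraint, so the LP is feasible.
Direction d = (1, 1): for each constraint row a, a·d ≤ 0 —
  (-2)(1) + (2)(1) = 0 ≤ 0
  (3)(1) + (-4)(1) = -1 ≤ 0
and d ≥ 0, so (0, 0) + t·d stays feasible for every t ≥ 0. Along this ray z = 6x_1 + 5x_2 changes by 11 per unit t, so z → +∞.

The LP is unbounded; z can be made arbitrarily large.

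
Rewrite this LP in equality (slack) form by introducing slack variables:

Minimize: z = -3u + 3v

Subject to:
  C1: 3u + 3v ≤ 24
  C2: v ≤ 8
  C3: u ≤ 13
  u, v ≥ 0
min z = -3u + 3v

s.t.
  3u + 3v + s1 = 24
  v + s2 = 8
  u + s3 = 13
  u, v, s1, s2, s3 ≥ 0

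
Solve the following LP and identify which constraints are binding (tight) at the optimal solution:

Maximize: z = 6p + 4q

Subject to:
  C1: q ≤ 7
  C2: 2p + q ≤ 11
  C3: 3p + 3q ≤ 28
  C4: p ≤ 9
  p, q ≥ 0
Optimal: p = 2, q = 7
Binding: C1, C2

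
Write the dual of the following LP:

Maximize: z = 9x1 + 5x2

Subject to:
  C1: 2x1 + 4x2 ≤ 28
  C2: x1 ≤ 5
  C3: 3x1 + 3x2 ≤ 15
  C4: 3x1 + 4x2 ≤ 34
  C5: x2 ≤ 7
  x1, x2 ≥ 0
Minimize: z = 28y1 + 5y2 + 15y3 + 34y4 + 7y5

Subject to:
  C1: -2y1 - y2 - 3y3 - 3y4 ≤ -9
  C2: -4y1 - 3y3 - 4y4 - y5 ≤ -5
  y1, y2, y3, y4, y5 ≥ 0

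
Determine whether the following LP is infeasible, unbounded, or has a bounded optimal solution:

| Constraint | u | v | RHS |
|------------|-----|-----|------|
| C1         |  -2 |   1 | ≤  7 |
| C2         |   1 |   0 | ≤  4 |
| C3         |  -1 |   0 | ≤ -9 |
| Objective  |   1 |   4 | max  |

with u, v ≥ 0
C2 requires u ≤ 4, while C3 (-u ≤ -9) is equivalent to u ≥ 9. Together they would need 9 ≤ u ≤ 4, which is impossible since 9 > 4. No point satisfies all constraints.

Infeasible: no point satisfies all constraints simultaneously.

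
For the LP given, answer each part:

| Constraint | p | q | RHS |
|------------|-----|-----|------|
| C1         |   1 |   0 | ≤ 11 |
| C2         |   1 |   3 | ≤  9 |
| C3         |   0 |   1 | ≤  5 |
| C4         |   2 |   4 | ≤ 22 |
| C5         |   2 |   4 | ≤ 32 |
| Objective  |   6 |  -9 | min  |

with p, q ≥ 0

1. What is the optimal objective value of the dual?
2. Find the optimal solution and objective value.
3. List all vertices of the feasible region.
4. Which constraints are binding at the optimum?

1. -27 (by strong duality, equal to the primal optimum)
2. p = 0, q = 3, z = -27
3. (0, 0), (9, 0), (0, 3)
4. C2, p ≥ 0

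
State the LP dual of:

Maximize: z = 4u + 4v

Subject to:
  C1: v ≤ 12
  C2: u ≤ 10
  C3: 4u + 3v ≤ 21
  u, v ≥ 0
Minimize: z = 12y1 + 10y2 + 21y3

Subject to:
  C1: -y2 - 4y3 ≤ -4
  C2: -y1 - 3y3 ≤ -4
  y1, y2, y3 ≥ 0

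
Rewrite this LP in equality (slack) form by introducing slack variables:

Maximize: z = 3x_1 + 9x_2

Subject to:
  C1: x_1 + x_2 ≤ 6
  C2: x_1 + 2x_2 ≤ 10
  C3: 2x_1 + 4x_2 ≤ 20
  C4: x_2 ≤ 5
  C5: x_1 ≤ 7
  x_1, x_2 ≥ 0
max z = 3x_1 + 9x_2

s.t.
  x_1 + x_2 + s1 = 6
  x_1 + 2x_2 + s2 = 10
  2x_1 + 4x_2 + s3 = 20
  x_2 + s4 = 5
  x_1 + s5 = 7
  x_1, x_2, s1, s2, s3, s4, s5 ≥ 0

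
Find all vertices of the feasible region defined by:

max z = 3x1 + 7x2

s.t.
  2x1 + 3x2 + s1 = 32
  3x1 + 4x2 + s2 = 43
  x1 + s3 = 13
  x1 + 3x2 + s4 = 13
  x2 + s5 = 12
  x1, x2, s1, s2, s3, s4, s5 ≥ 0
Each vertex is the intersection of two constraint boundaries that also satisfies all remaining constraints:
  x1 = 0 and x2 = 0 → (0, 0)
  x1 = 13 and x1 + 3x2 = 13 → (13, 0)
  x1 + 3x2 = 13 and x1 = 0 → (0, 4.333)

Vertices: (0, 0), (13, 0), (0, 4.333)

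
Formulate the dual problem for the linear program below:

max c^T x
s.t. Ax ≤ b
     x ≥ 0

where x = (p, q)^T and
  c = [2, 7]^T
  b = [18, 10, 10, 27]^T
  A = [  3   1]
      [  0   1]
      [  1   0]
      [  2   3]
Minimize: z = 18y1 + 10y2 + 10y3 + 27y4

Subject to:
  C1: -3y1 - y3 - 2y4 ≤ -2
  C2: -y1 - y2 - 3y4 ≤ -7
  y1, y2, y3, y4 ≥ 0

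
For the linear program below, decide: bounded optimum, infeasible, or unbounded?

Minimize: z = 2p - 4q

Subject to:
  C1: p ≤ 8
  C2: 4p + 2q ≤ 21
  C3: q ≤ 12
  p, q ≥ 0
The point (0, 10.5) satisfies every constraint, so the LP is feasible; the constraints give p ≤ 8 and q ≤ 12, which with p, q ≥ 0 keep the feasible region inside a bounded box. A feasible, bounded LP attains a finite optimum at a vertex.

Evaluating z = 2p - 4q at each vertex:
  (0, 0): z = 0
  (5.25, 0): z = 10.5
  (0, 10.5): z = -42

Feasible with finite optimum z* = -42 at (0, 10.5).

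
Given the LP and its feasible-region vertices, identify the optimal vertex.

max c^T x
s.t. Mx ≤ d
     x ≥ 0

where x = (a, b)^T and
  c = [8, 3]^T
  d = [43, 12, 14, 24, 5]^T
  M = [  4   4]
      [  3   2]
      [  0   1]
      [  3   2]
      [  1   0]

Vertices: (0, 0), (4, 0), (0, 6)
Evaluating z = 8a + 3b at each vertex:
  (0, 0): z = 0
  (4, 0): z = 32
  (0, 6): z = 18

The largest value is z = 32, attained at (4, 0).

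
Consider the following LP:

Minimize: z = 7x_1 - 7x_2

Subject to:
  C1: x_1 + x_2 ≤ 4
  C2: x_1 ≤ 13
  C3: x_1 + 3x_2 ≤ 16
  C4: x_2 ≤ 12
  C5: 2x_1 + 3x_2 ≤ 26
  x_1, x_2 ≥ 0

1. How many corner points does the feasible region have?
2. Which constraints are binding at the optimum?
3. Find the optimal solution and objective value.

1. 3
2. C1, x_1 ≥ 0
3. x_1 = 0, x_2 = 4, z = -28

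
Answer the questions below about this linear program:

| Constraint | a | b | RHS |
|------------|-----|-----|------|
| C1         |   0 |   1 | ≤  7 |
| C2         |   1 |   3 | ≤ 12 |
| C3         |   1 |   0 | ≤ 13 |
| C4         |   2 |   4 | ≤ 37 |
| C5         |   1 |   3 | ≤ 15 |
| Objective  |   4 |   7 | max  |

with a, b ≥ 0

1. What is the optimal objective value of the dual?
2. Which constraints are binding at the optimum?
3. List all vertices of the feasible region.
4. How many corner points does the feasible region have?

1. 48 (by strong duality, equal to the primal optimum)
2. C2, b ≥ 0
3. (0, 0), (12, 0), (0, 4)
4. 3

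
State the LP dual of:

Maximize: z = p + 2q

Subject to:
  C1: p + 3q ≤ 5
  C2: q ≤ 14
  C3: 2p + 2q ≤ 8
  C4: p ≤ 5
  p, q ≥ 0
Minimize: z = 5y1 + 14y2 + 8y3 + 5y4

Subject to:
  C1: -y1 - 2y3 - y4 ≤ -1
  C2: -3y1 - y2 - 2y3 ≤ -2
  y1, y2, y3, y4 ≥ 0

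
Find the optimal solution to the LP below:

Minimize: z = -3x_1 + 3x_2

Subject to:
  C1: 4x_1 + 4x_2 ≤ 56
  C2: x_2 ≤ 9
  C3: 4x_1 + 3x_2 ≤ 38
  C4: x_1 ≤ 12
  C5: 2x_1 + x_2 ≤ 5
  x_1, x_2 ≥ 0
Each vertex is the intersection of two constraint boundaries that also satisfies all remaining constraints:
  x_1 = 0 and x_2 = 0 → (0, 0)
  2x_1 + x_2 = 5 and x_2 = 0 → (2.5, 0)
  2x_1 + x_2 = 5 and x_1 = 0 → (0, 5)

Evaluating z = -3x_1 + 3x_2 at each vertex:
  (0, 0): z = 0
  (2.5, 0): z = -7.5
  (0, 5): z = 15

The minimum is at (2.5, 0) with z = -7.5.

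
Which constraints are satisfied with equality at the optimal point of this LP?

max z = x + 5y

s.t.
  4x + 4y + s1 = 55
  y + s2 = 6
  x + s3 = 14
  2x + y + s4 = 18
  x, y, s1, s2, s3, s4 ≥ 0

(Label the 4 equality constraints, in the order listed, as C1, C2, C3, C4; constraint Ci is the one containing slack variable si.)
Optimal: x = 6, y = 6
Slack at optimum:
  C1: slack = 7
  C2: slack = 0 (binding)
  C3: slack = 8
  C4: slack = 0 (binding)
  x ≥ 0: x = 6
  y ≥ 0: y = 6
Binding constraints: C2, C4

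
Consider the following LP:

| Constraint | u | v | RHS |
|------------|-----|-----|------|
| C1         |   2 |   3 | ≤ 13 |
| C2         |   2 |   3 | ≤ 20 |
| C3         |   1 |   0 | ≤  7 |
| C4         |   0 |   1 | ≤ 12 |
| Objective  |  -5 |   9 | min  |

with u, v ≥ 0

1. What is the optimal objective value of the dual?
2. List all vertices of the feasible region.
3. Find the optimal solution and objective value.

1. -32.5 (by strong duality, equal to the primal optimum)
2. (0, 0), (6.5, 0), (0, 4.333)
3. u = 6.5, v = 0, z = -32.5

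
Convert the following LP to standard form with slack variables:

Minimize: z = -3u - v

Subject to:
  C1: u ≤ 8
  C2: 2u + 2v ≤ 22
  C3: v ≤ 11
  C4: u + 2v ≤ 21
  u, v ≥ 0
min z = -3u - v

s.t.
  u + s1 = 8
  2u + 2v + s2 = 22
  v + s3 = 11
  u + 2v + s4 = 21
  u, v, s1, s2, s3, s4 ≥ 0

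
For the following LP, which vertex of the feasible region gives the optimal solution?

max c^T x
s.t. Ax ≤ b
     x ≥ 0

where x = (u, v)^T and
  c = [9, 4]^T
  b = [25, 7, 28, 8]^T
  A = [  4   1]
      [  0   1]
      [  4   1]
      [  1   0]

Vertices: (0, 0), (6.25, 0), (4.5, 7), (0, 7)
(4.5, 7) with z = 68.5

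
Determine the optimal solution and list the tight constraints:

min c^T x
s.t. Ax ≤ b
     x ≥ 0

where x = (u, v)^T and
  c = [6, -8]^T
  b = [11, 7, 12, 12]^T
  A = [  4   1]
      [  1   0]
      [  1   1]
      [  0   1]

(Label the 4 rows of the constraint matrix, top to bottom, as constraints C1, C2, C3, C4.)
Optimal: u = 0, v = 11
Binding: C1, u ≥ 0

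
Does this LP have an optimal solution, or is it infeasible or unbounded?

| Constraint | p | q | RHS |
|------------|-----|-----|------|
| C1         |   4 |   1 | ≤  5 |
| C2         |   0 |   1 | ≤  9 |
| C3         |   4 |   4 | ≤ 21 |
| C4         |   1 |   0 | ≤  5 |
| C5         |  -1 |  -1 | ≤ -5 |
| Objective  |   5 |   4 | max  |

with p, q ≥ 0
The point (0, 5) satisfies every constraint, so the LP is feasible; the constraints give p ≤ 5 and q ≤ 9, which with p, q ≥ 0 keep the feasible region inside a bounded box. A feasible, bounded LP attains a finite optimum at a vertex.

Evaluating z = 5p + 4q at each vertex:
  (0, 5): z = 20

The LP has an optimal solution: (0, 5) with z = 20.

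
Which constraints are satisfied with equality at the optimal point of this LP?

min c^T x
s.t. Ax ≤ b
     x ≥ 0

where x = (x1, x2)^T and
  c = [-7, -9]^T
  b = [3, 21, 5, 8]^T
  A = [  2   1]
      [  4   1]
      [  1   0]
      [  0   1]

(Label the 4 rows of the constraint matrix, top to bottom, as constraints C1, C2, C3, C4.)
Optimal: x1 = 0, x2 = 3
Slack at optimum:
  C1: slack = 0 (binding)
  C2: slack = 18
  C3: slack = 5
  C4: slack = 5
  x1 ≥ 0: x1 = 0 (binding)
  x2 ≥ 0: x2 = 3
Binding constraints: C1, x1 ≥ 0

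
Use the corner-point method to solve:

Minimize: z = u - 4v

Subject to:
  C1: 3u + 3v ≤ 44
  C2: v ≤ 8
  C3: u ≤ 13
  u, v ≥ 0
Each vertex is the intersection of two constraint boundaries that also satisfies all remaining constraints:
  u = 0 and v = 0 → (0, 0)
  u = 13 and v = 0 → (13, 0)
  3u + 3v = 44 and u = 13 → (13, 1.667)
  3u + 3v = 44 and v = 8 → (6.667, 8)
  v = 8 and u = 0 → (0, 8)

Evaluating z = u - 4v at each vertex:
  (0, 0): z = 0
  (13, 0): z = 13
  (13, 1.667): z = 6.333
  (6.667, 8): z = -25.33
  (0, 8): z = -32

The minimum is at (0, 8) with z = -32.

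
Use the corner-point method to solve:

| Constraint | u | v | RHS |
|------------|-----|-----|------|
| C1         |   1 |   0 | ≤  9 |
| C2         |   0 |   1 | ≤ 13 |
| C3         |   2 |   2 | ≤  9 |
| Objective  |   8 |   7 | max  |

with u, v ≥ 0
u = 4.5, v = 0, z = 36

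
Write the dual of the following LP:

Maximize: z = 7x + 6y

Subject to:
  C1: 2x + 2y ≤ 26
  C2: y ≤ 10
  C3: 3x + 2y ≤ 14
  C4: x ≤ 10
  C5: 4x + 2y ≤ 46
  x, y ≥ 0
Minimize: z = 26y1 + 10y2 + 14y3 + 10y4 + 46y5

Subject to:
  C1: -2y1 - 3y3 - y4 - 4y5 ≤ -7
  C2: -2y1 - y2 - 2y3 - 2y5 ≤ -6
  y1, y2, y3, y4, y5 ≥ 0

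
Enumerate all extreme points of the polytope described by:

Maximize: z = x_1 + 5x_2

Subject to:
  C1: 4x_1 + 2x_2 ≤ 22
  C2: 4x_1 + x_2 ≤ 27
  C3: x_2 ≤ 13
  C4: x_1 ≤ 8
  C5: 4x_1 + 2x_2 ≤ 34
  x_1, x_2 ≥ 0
Each vertex is the intersection of two constraint boundaries that also satisfies all remaining constraints:
  x_1 = 0 and x_2 = 0 → (0, 0)
  4x_1 + 2x_2 = 22 and x_2 = 0 → (5.5, 0)
  4x_1 + 2x_2 = 22 and x_1 = 0 → (0, 11)

Vertices: (0, 0), (5.5, 0), (0, 11)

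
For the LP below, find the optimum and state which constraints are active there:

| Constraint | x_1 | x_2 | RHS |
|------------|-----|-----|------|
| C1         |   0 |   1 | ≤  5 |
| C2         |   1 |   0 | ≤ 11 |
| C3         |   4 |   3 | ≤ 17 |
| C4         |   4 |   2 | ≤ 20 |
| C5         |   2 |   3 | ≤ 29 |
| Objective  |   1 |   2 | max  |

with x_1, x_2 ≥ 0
Optimal: x_1 = 0.5, x_2 = 5
Slack at optimum:
  C1: slack = 0 (binding)
  C2: slack = 10.5
  C3: slack = 0 (binding)
  C4: slack = 8
  C5: slack = 13
  x_1 ≥ 0: x_1 = 0.5
  x_2 ≥ 0: x_2 = 5
Binding constraints: C1, C3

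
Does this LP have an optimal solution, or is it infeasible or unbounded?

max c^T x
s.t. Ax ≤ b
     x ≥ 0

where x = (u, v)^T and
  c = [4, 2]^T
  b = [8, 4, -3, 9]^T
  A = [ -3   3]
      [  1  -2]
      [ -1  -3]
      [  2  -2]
Feasible point: (0, 1) satisfies every constraint, so the LP is feasible.
Direction d = (1, 1): for each constraint row a, a·d ≤ 0 —
  (-3)(1) + (3)(1) = 0 ≤ 0
  (1)(1) + (-2)(1) = -1 ≤ 0
  (-1)(1) + (-3)(1) = -4 ≤ 0
  (2)(1) + (-2)(1) = 0 ≤ 0
and d ≥ 0, so (0, 1) + t·d stays feasible for every t ≥ 0. Along this ray z = 4u + 2v changes by 6 per unit t, so z → +∞.

The LP is unbounded; z can be made arbitrarily large.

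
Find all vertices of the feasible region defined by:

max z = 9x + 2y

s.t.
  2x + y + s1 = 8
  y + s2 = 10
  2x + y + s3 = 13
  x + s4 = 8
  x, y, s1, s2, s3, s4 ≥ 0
Each vertex is the intersection of two constraint boundaries that also satisfies all remaining constraints:
  x = 0 and y = 0 → (0, 0)
  2x + y = 8 and y = 0 → (4, 0)
  2x + y = 8 and x = 0 → (0, 8)

Vertices: (0, 0), (4, 0), (0, 8)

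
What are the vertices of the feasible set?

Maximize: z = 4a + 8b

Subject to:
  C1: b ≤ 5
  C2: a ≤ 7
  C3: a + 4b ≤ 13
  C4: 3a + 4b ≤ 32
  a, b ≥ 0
Each vertex is the intersection of two constraint boundaries that also satisfies all remaining constraints:
  a = 0 and b = 0 → (0, 0)
  a = 7 and b = 0 → (7, 0)
  a = 7 and a + 4b = 13 → (7, 1.5)
  a + 4b = 13 and a = 0 → (0, 3.25)

Vertices: (0, 0), (7, 0), (7, 1.5), (0, 3.25)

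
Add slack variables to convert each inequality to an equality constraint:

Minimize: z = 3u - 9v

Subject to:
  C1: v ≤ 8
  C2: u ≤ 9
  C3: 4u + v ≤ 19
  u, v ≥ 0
min z = 3u - 9v

s.t.
  v + s1 = 8
  u + s2 = 9
  4u + v + s3 = 19
  u, v, s1, s2, s3 ≥ 0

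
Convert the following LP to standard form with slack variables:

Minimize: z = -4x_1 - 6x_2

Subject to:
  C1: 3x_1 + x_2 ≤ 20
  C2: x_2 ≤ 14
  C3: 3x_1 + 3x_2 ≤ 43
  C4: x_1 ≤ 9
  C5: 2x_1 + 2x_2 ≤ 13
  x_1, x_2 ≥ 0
min z = -4x_1 - 6x_2

s.t.
  3x_1 + x_2 + s1 = 20
  x_2 + s2 = 14
  3x_1 + 3x_2 + s3 = 43
  x_1 + s4 = 9
  2x_1 + 2x_2 + s5 = 13
  x_1, x_2, s1, s2, s3, s4, s5 ≥ 0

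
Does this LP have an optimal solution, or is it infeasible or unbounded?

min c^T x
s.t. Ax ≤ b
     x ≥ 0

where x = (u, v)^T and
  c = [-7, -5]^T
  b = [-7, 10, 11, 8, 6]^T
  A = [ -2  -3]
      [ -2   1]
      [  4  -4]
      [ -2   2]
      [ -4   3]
Feasible point: (1, 2) satisfies every constraint, so the LP is feasible.
Direction d = (1, 1): for each constraint row a, a·d ≤ 0 —
  (-2)(1) + (-3)(1) = -5 ≤ 0
  (-2)(1) + (1)(1) = -1 ≤ 0
  (4)(1) + (-4)(1) = 0 ≤ 0
  (-2)(1) + (2)(1) = 0 ≤ 0
  (-4)(1) + (3)(1) = -1 ≤ 0
and d ≥ 0, so (1, 2) + t·d stays feasible for every t ≥ 0. Along this ray z = -7u - 5v changes by -12 per unit t, so z → −∞.

Unbounded — the objective can decrease without bound over the feasible region.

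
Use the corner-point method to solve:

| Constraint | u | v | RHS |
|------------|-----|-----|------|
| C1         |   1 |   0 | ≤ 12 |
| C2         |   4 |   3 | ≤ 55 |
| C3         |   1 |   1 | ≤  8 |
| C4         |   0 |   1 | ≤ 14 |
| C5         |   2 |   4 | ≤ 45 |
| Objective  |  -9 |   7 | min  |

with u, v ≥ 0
Each vertex is the intersection of two constraint boundaries that also satisfies all remaining constraints:
  u = 0 and v = 0 → (0, 0)
  u + v = 8 and v = 0 → (8, 0)
  u + v = 8 and u = 0 → (0, 8)

Evaluating z = -9u + 7v at each vertex:
  (0, 0): z = 0
  (8, 0): z = -72
  (0, 8): z = 56

The minimum is at (8, 0) with z = -72.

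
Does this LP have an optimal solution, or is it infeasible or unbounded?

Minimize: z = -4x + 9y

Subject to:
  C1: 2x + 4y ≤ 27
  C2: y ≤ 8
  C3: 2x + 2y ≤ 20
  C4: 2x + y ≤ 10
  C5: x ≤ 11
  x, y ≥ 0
The point (5, 0) satisfies every constraint, so the LP is feasible; the constraints give x ≤ 11 and y ≤ 8, which with x, y ≥ 0 keep the feasible region inside a bounded box. A feasible, bounded LP attains a finite optimum at a vertex.

Bounded optimum: z* = -20 at (5, 0).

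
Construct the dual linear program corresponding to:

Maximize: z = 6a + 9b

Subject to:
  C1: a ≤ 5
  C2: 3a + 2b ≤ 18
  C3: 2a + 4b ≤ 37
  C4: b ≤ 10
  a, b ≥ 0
Minimize: z = 5y1 + 18y2 + 37y3 + 10y4

Subject to:
  C1: -y1 - 3y2 - 2y3 ≤ -6
  C2: -2y2 - 4y3 - y4 ≤ -9
  y1, y2, y3, y4 ≥ 0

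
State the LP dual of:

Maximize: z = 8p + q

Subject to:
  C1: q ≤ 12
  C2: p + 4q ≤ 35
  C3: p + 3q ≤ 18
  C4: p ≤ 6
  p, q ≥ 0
Minimize: z = 12y1 + 35y2 + 18y3 + 6y4

Subject to:
  C1: -y2 - y3 - y4 ≤ -8
  C2: -y1 - 4y2 - 3y3 ≤ -1
  y1, y2, y3, y4 ≥ 0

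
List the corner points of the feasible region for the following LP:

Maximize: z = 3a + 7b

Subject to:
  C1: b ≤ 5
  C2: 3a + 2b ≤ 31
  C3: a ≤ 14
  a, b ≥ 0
Each vertex is the intersection of two constraint boundaries that also satisfies all remaining constraints:
  a = 0 and b = 0 → (0, 0)
  3a + 2b = 31 and b = 0 → (10.33, 0)
  b = 5 and 3a + 2b = 31 → (7, 5)
  b = 5 and a = 0 → (0, 5)

Vertices: (0, 0), (10.33, 0), (7, 5), (0, 5)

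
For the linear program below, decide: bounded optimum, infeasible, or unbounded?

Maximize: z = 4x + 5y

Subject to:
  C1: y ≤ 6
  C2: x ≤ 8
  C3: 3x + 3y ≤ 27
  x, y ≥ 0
The point (3, 6) satisfies every constraint, so the LP is feasible; the constraints give x ≤ 8 and y ≤ 6, which with x, y ≥ 0 keep the feasible region inside a bounded box. A feasible, bounded LP attains a finite optimum at a vertex.

Evaluating z = 4x + 5y at each vertex:
  (0, 0): z = 0
  (8, 0): z = 32
  (8, 1): z = 37
  (3, 6): z = 42
  (0, 6): z = 30

Bounded optimum: z* = 42 at (3, 6).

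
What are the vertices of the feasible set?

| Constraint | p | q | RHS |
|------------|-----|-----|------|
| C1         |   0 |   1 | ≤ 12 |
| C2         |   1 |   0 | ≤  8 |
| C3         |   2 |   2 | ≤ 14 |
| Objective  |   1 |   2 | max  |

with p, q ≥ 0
Each vertex is the intersection of two constraint boundaries that also satisfies all remaining constraints:
  p = 0 and q = 0 → (0, 0)
  2p + 2q = 14 and q = 0 → (7, 0)
  2p + 2q = 14 and p = 0 → (0, 7)

Vertices: (0, 0), (7, 0), (0, 7)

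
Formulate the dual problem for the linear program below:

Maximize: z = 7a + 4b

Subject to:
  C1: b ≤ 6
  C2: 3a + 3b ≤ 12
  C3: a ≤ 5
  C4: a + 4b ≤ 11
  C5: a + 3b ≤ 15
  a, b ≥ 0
Minimize: z = 6y1 + 12y2 + 5y3 + 11y4 + 15y5

Subject to:
  C1: -3y2 - y3 - y4 - y5 ≤ -7
  C2: -y1 - 3y2 - 4y4 - 3y5 ≤ -4
  y1, y2, y3, y4, y5 ≥ 0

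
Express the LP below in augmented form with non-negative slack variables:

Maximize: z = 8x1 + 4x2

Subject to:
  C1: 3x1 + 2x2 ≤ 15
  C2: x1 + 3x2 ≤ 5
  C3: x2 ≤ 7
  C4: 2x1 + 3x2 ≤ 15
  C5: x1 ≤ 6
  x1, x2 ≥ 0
max z = 8x1 + 4x2

s.t.
  3x1 + 2x2 + s1 = 15
  x1 + 3x2 + s2 = 5
  x2 + s3 = 7
  2x1 + 3x2 + s4 = 15
  x1 + s5 = 6
  x1, x2, s1, s2, s3, s4, s5 ≥ 0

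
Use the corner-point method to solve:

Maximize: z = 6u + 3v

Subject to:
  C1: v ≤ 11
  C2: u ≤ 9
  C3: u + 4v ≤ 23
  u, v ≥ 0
Each vertex is the intersection of two constraint boundaries that also satisfies all remaining constraints:
  u = 0 and v = 0 → (0, 0)
  u = 9 and v = 0 → (9, 0)
  u = 9 and u + 4v = 23 → (9, 3.5)
  u + 4v = 23 and u = 0 → (0, 5.75)

Evaluating z = 6u + 3v at each vertex:
  (0, 0): z = 0
  (9, 0): z = 54
  (9, 3.5): z = 64.5
  (0, 5.75): z = 17.25

The maximum is at (9, 3.5) with z = 64.5.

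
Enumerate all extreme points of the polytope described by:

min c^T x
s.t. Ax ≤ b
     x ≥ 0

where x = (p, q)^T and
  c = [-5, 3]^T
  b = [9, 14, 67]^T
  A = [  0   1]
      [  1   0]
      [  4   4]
Each vertex is the intersection of two constraint boundaries that also satisfies all remaining constraints:
  p = 0 and q = 0 → (0, 0)
  p = 14 and q = 0 → (14, 0)
  p = 14 and 4p + 4q = 67 → (14, 2.75)
  q = 9 and 4p + 4q = 67 → (7.75, 9)
  q = 9 and p = 0 → (0, 9)

Vertices: (0, 0), (14, 0), (14, 2.75), (7.75, 9), (0, 9)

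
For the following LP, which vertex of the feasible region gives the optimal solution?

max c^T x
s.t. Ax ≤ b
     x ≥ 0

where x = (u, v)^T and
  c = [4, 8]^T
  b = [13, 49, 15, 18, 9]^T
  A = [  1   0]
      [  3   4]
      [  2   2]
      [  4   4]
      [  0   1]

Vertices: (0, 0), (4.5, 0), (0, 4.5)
Evaluating z = 4u + 8v at each vertex:
  (0, 0): z = 0
  (4.5, 0): z = 18
  (0, 4.5): z = 36

The largest value is z = 36, attained at (0, 4.5).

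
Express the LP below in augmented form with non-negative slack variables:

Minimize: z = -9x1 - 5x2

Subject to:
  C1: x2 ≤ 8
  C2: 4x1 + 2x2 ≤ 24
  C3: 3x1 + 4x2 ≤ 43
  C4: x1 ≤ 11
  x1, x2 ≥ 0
min z = -9x1 - 5x2

s.t.
  x2 + s1 = 8
  4x1 + 2x2 + s2 = 24
  3x1 + 4x2 + s3 = 43
  x1 + s4 = 11
  x1, x2, s1, s2, s3, s4 ≥ 0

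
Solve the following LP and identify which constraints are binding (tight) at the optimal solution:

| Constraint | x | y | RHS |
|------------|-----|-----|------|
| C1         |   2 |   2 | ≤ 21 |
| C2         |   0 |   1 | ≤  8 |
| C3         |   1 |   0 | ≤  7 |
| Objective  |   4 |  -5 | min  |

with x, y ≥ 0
Optimal: x = 0, y = 8
Binding: C2, x ≥ 0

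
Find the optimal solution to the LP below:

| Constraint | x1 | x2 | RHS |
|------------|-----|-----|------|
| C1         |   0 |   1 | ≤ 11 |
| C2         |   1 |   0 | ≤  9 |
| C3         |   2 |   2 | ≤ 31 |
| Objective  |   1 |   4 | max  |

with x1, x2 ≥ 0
Each vertex is the intersection of two constraint boundaries that also satisfies all remaining constraints:
  x1 = 0 and x2 = 0 → (0, 0)
  x1 = 9 and x2 = 0 → (9, 0)
  x1 = 9 and 2x1 + 2x2 = 31 → (9, 6.5)
  x2 = 11 and 2x1 + 2x2 = 31 → (4.5, 11)
  x2 = 11 and x1 = 0 → (0, 11)

Evaluating z = x1 + 4x2 at each vertex:
  (0, 0): z = 0
  (9, 0): z = 9
  (9, 6.5): z = 35
  (4.5, 11): z = 48.5
  (0, 11): z = 44

The maximum is at (4.5, 11) with z = 48.5.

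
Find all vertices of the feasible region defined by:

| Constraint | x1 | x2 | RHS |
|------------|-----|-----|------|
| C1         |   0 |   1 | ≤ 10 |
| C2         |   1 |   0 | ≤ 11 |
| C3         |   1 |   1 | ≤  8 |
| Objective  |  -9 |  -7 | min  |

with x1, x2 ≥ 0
Each vertex is the intersection of two constraint boundaries that also satisfies all remaining constraints:
  x1 = 0 and x2 = 0 → (0, 0)
  x1 + x2 = 8 and x2 = 0 → (8, 0)
  x1 + x2 = 8 and x1 = 0 → (0, 8)

Vertices: (0, 0), (8, 0), (0, 8)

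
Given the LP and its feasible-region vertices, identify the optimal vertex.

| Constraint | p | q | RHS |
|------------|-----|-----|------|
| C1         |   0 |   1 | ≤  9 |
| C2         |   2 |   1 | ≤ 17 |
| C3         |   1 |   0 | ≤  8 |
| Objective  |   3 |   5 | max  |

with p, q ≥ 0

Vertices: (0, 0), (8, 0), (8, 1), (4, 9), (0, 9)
(4, 9) with z = 57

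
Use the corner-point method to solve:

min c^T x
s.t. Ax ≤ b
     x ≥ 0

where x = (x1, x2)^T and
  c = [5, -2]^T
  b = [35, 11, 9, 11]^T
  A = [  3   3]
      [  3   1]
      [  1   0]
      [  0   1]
Each vertex is the intersection of two constraint boundaries that also satisfies all remaining constraints:
  x1 = 0 and x2 = 0 → (0, 0)
  3x1 + x2 = 11 and x2 = 0 → (3.667, 0)
  3x1 + x2 = 11 and x2 = 11 → (0, 11)

Evaluating z = 5x1 - 2x2 at each vertex:
  (0, 0): z = 0
  (3.667, 0): z = 18.33
  (0, 11): z = -22

The minimum is at (0, 11) with z = -22.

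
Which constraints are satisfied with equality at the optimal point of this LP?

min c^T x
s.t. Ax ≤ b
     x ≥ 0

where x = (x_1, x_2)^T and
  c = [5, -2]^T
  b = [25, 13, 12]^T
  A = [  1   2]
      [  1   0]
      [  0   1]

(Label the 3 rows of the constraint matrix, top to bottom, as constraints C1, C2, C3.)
Optimal: x_1 = 0, x_2 = 12
Slack at optimum:
  C1: slack = 1
  C2: slack = 13
  C3: slack = 0 (binding)
  x_1 ≥ 0: x_1 = 0 (binding)
  x_2 ≥ 0: x_2 = 12
Binding constraints: C3, x_1 ≥ 0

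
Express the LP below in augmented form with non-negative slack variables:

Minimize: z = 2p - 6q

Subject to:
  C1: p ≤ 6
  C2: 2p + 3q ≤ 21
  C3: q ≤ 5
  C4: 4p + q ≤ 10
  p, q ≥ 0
min z = 2p - 6q

s.t.
  p + s1 = 6
  2p + 3q + s2 = 21
  q + s3 = 5
  4p + q + s4 = 10
  p, q, s1, s2, s3, s4 ≥ 0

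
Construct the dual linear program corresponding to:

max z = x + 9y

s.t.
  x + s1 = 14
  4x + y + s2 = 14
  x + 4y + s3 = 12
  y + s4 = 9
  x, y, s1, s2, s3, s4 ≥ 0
Minimize: z = 14y1 + 14y2 + 12y3 + 9y4

Subject to:
  C1: -y1 - 4y2 - y3 ≤ -1
  C2: -y2 - 4y3 - y4 ≤ -9
  y1, y2, y3, y4 ≥ 0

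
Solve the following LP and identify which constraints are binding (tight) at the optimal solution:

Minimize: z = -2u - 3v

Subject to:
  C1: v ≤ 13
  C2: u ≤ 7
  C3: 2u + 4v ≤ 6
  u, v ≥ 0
Optimal: u = 3, v = 0
Slack at optimum:
  C1: slack = 13
  C2: slack = 4
  C3: slack = 0 (binding)
  u ≥ 0: u = 3
  v ≥ 0: v = 0 (binding)
Binding constraints: C3, v ≥ 0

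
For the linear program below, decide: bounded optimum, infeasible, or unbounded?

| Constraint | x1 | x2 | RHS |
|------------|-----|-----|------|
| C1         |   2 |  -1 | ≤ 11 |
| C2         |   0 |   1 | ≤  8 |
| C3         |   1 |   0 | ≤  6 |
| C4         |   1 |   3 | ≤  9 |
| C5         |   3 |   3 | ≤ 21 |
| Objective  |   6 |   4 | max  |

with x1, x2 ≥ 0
The point (6, 1) satisfies every constraint, so the LP is feasible; the constraints give x1 ≤ 6 and x2 ≤ 8, which with x1, x2 ≥ 0 keep the feasible region inside a bounded box. A feasible, bounded LP attains a finite optimum at a vertex.

Evaluating z = 6x1 + 4x2 at each vertex:
  (0, 0): z = 0
  (5.5, 0): z = 33
  (6, 1): z = 40
  (0, 3): z = 12

Feasible with finite optimum z* = 40 at (6, 1).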